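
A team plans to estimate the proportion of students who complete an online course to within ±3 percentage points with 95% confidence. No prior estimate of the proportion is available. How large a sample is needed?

1068

For a proportion with margin E = 0.03 at 95% confidence, z = 1.960.
With no prior estimate, use p = 0.5, which maximizes p(1−p) at 0.25.
n = 0.25 × (z/E)² = 0.25 × (1.960/0.03)² = 1067.11
Round up: n = 1068.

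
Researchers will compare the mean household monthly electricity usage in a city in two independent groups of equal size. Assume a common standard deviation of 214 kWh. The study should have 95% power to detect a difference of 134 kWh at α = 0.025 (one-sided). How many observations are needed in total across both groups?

For two equal groups, n per group = 2·((z_α + z_β)·σ/δ)².
z_α = 1.960; z_β = 1.645 (power 95%).
n = 2 × (3.605 × 214 / 134)² = 2 × 33.15 = 66.30
Round up: n = 67 per group.
Total across both groups: 2 × 67 = 134.

134 total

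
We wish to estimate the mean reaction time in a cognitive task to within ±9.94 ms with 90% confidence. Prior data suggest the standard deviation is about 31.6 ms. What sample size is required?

28

For a mean, the margin of error is E = z·σ/√n, so n = (zσ/E)².
At 90% confidence, z = 1.645.
n = (1.645 × 31.6 / 9.94)² = 27.35
Round up: n = 28.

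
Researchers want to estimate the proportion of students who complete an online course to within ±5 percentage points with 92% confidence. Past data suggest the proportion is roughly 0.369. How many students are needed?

286

For a proportion with margin E = 0.05 at 92% confidence, z = 1.751.
n = p̂(1−p̂)(z/E)² = 0.369 × 0.631 × (1.751/0.05)² = 285.55
Round up: n = 286.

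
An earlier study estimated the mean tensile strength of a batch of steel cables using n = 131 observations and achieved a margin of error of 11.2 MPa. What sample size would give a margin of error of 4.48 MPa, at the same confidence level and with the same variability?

Margin of error scales as 1/√n, so n₂ = n₁·(E₁/E₂)².
n₂ = 131 × (11.2/4.48)² = 131 × 6.25 = 818.75
Round up: n₂ = 819.

n = 819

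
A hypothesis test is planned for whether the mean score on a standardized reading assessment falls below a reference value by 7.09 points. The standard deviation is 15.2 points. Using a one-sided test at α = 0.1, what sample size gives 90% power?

For a one-sample z-test, n = ((z_α + z_β)·σ/δ)².
z_α = 1.282 (one-sided α = 0.1); z_β = 1.282 (power 90% → β = 0.1).
n = (2.564 × 15.2 / 7.09)² = 30.22
Round up: n = 31.

31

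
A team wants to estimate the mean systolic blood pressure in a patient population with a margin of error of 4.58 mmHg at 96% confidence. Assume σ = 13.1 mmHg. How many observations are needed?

For a mean, the margin of error is E = z·σ/√n, so n = (zσ/E)².
At 96% confidence, z = 2.054.
n = (2.054 × 13.1 / 4.58)² = 34.52
Round up: n = 35.

n = 35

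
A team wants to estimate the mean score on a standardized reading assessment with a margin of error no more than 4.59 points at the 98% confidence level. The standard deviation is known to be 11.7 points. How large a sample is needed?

n = 36

For a mean, the margin of error is E = z·σ/√n, so n = (zσ/E)².
At 98% confidence, z = 2.326.
n = (2.326 × 11.7 / 4.59)² = 35.15
Round up: n = 36.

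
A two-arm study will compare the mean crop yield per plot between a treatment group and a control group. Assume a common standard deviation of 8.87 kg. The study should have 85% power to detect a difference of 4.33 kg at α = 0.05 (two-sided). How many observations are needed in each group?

For two equal groups, n per group = 2·((z_{α/2} + z_β)·σ/δ)².
z_{α/2} = 1.960; z_β = 1.036 (power 85%).
n = 2 × (2.996 × 8.87 / 4.33)² = 2 × 37.67 = 75.34
Round up: n = 76 per group.

76 per group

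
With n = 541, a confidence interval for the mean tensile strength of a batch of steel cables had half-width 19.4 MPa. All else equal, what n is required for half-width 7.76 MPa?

Margin of error scales as 1/√n, so n₂ = n₁·(E₁/E₂)².
n₂ = 541 × (19.4/7.76)² = 541 × 6.25 = 3381.25
Round up: n₂ = 3382.

3382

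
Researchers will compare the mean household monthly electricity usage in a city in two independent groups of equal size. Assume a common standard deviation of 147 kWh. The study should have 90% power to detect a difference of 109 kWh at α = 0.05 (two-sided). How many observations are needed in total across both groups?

For two equal groups, n per group = 2·((z_{α/2} + z_β)·σ/δ)².
z_{α/2} = 1.960; z_β = 1.282 (power 90%).
n = 2 × (3.242 × 147 / 109)² = 2 × 19.12 = 38.24
Round up: n = 39 per group.
Total across both groups: 2 × 39 = 78.

78 total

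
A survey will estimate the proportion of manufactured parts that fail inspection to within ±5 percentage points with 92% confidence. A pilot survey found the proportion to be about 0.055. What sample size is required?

n = 64

For a proportion with margin E = 0.05 at 92% confidence, z = 1.751.
n = p̂(1−p̂)(z/E)² = 0.055 × 0.945 × (1.751/0.05)² = 63.74
Round up: n = 64.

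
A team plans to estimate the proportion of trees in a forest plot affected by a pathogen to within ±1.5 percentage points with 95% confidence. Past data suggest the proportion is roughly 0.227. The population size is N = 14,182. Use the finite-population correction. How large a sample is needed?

n = 2474

For a proportion with margin E = 0.015 at 95% confidence, z = 1.960.
n = p̂(1−p̂)(z/E)² = 0.227 × 0.773 × (1.960/0.015)² = 2995.95 — call this n₀.
Finite-population correction with N = 14,182: n = n₀ / (1 + (n₀−1)/N) = 2995.95 / 1.211 = 2473.95
Round up: n = 2474.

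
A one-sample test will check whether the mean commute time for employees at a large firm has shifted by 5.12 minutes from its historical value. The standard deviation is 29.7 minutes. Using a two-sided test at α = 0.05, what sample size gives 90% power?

n = 354

For a one-sample z-test, n = ((z_{α/2} + z_β)·σ/δ)².
z_{α/2} = 1.960 (two-sided α = 0.05); z_β = 1.282 (power 90% → β = 0.1).
n = (3.242 × 29.7 / 5.12)² = 353.67
Round up: n = 354.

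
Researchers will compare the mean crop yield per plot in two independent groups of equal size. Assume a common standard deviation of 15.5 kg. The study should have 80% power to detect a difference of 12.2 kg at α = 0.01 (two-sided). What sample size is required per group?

For two equal groups, n per group = 2·((z_{α/2} + z_β)·σ/δ)².
z_{α/2} = 2.576; z_β = 0.842 (power 80%).
n = 2 × (3.418 × 15.5 / 12.2)² = 2 × 18.86 = 37.72
Round up: n = 38 per group.

38 per group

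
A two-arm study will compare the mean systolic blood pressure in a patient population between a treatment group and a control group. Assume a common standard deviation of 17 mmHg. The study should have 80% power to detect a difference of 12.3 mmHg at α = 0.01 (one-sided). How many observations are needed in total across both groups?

78 total

For two equal groups, n per group = 2·((z_α + z_β)·σ/δ)².
z_α = 2.326; z_β = 0.842 (power 80%).
n = 2 × (3.168 × 17 / 12.3)² = 2 × 19.17 = 38.34
Round up: n = 39 per group.
Total across both groups: 2 × 39 = 78.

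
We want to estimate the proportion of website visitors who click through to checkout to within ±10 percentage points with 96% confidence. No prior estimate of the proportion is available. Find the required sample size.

For a proportion with margin E = 0.1 at 96% confidence, z = 2.054.
With no prior estimate, use p = 0.5, which maximizes p(1−p) at 0.25.
n = 0.25 × (z/E)² = 0.25 × (2.054/0.1)² = 105.47
Round up: n = 106.

n = 106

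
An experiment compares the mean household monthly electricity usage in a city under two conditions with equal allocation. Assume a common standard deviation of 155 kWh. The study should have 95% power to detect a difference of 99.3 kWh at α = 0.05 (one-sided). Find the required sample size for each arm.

For two equal groups, n per group = 2·((z_α + z_β)·σ/δ)².
z_α = 1.645; z_β = 1.645 (power 95%).
n = 2 × (3.290 × 155 / 99.3)² = 2 × 26.37 = 52.74
Round up: n = 53 per group.

53 per group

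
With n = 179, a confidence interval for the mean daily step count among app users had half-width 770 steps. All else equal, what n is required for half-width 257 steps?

n = 1607

Margin of error scales as 1/√n, so n₂ = n₁·(E₁/E₂)².
n₂ = 179 × (770/257)² = 179 × 8.977 = 1606.88
Round up: n₂ = 1607.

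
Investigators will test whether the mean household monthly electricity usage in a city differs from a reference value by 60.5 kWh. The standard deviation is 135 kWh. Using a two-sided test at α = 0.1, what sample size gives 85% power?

For a one-sample z-test, n = ((z_{α/2} + z_β)·σ/δ)².
z_{α/2} = 1.645 (two-sided α = 0.1); z_β = 1.036 (power 85% → β = 0.15).
n = (2.681 × 135 / 60.5)² = 35.79
Round up: n = 36.

36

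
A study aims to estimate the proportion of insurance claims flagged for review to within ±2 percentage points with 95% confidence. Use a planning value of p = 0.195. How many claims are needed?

For a proportion with margin E = 0.02 at 95% confidence, z = 1.960.
n = p̂(1−p̂)(z/E)² = 0.195 × 0.805 × (1.960/0.02)² = 1507.59
Round up: n = 1508.

1508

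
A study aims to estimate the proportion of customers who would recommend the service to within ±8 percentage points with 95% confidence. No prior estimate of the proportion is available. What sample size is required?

151

For a proportion with margin E = 0.08 at 95% confidence, z = 1.960.
With no prior estimate, use p = 0.5, which maximizes p(1−p) at 0.25.
n = 0.25 × (z/E)² = 0.25 × (1.960/0.08)² = 150.06
Round up: n = 151.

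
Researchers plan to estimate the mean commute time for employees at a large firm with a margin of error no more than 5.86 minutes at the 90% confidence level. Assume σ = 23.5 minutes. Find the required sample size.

44

For a mean, the margin of error is E = z·σ/√n, so n = (zσ/E)².
At 90% confidence, z = 1.645.
n = (1.645 × 23.5 / 5.86)² = 43.52
Round up: n = 44.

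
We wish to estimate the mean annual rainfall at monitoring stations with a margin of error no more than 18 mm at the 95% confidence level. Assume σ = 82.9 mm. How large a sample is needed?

For a mean, the margin of error is E = z·σ/√n, so n = (zσ/E)².
At 95% confidence, z = 1.960.
n = (1.960 × 82.9 / 18)² = 81.48
Round up: n = 82.

82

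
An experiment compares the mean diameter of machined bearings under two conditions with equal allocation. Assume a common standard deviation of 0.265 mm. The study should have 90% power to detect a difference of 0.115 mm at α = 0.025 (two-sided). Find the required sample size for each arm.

For two equal groups, n per group = 2·((z_{α/2} + z_β)·σ/δ)².
z_{α/2} = 2.241; z_β = 1.282 (power 90%).
n = 2 × (3.523 × 0.265 / 0.115)² = 2 × 65.91 = 131.82
Round up: n = 132 per group.

132 per group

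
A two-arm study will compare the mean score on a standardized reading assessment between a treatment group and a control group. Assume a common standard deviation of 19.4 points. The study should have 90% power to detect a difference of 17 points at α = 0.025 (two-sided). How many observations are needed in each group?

33 per group

For two equal groups, n per group = 2·((z_{α/2} + z_β)·σ/δ)².
z_{α/2} = 2.241; z_β = 1.282 (power 90%).
n = 2 × (3.523 × 19.4 / 17)² = 2 × 16.16 = 32.32
Round up: n = 33 per group.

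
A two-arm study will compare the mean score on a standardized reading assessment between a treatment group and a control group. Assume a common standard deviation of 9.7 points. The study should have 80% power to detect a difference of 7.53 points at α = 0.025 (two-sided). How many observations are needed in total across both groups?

For two equal groups, n per group = 2·((z_{α/2} + z_β)·σ/δ)².
z_{α/2} = 2.241; z_β = 0.842 (power 80%).
n = 2 × (3.083 × 9.7 / 7.53)² = 2 × 15.77 = 31.54
Round up: n = 32 per group.
Total across both groups: 2 × 32 = 64.

64 total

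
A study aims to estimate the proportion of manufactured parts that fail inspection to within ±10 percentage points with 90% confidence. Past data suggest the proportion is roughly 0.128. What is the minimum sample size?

For a proportion with margin E = 0.1 at 90% confidence, z = 1.645.
n = p̂(1−p̂)(z/E)² = 0.128 × 0.872 × (1.645/0.1)² = 30.20
Round up: n = 31.

n = 31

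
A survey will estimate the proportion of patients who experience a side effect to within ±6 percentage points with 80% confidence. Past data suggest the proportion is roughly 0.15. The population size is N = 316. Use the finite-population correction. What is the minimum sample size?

For a proportion with margin E = 0.06 at 80% confidence, z = 1.282.
n = p̂(1−p̂)(z/E)² = 0.15 × 0.85 × (1.282/0.06)² = 58.21 — call this n₀.
Finite-population correction with N = 316: n = n₀ / (1 + (n₀−1)/N) = 58.21 / 1.181 = 49.29
Round up: n = 50.

50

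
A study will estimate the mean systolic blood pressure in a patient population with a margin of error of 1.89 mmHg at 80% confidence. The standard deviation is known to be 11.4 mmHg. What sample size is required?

60

For a mean, the margin of error is E = z·σ/√n, so n = (zσ/E)².
At 80% confidence, z = 1.282.
n = (1.282 × 11.4 / 1.89)² = 59.79
Round up: n = 60.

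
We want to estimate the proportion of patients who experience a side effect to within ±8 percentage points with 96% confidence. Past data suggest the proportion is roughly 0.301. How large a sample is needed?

For a proportion with margin E = 0.08 at 96% confidence, z = 2.054.
n = p̂(1−p̂)(z/E)² = 0.301 × 0.699 × (2.054/0.08)² = 138.70
Round up: n = 139.

139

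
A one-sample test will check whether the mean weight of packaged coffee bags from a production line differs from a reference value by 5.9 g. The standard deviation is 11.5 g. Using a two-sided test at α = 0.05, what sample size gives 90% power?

For a one-sample z-test, n = ((z_{α/2} + z_β)·σ/δ)².
z_{α/2} = 1.960 (two-sided α = 0.05); z_β = 1.282 (power 90% → β = 0.1).
n = (3.242 × 11.5 / 5.9)² = 39.93
Round up: n = 40.

40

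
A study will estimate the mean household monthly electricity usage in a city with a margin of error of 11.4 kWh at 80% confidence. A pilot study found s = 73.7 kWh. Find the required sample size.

For a mean, the margin of error is E = z·σ/√n, so n = (zσ/E)².
At 80% confidence, z = 1.282.
n = (1.282 × 73.7 / 11.4)² = 68.69
Round up: n = 69.

69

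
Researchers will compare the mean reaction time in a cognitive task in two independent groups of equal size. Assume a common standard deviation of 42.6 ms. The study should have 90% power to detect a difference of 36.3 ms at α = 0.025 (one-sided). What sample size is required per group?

29 per group

For two equal groups, n per group = 2·((z_α + z_β)·σ/δ)².
z_α = 1.960; z_β = 1.282 (power 90%).
n = 2 × (3.242 × 42.6 / 36.3)² = 2 × 14.48 = 28.96
Round up: n = 29 per group.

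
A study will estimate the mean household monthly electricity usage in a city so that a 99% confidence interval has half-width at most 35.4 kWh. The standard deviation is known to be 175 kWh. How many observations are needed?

163

For a mean, the margin of error is E = z·σ/√n, so n = (zσ/E)².
At 99% confidence, z = 2.576.
n = (2.576 × 175 / 35.4)² = 162.17
Round up: n = 163.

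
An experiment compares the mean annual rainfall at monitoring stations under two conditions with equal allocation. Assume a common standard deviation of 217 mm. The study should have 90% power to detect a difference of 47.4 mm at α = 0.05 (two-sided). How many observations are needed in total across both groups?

For two equal groups, n per group = 2·((z_{α/2} + z_β)·σ/δ)².
z_{α/2} = 1.960; z_β = 1.282 (power 90%).
n = 2 × (3.242 × 217 / 47.4)² = 2 × 220.29 = 440.58
Round up: n = 441 per group.
Total across both groups: 2 × 441 = 882.

882 total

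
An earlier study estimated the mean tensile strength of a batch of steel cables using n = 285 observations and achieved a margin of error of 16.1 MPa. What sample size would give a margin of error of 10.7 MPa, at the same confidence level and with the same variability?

Margin of error scales as 1/√n, so n₂ = n₁·(E₁/E₂)².
n₂ = 285 × (16.1/10.7)² = 285 × 2.264 = 645.24
Round up: n₂ = 646.

646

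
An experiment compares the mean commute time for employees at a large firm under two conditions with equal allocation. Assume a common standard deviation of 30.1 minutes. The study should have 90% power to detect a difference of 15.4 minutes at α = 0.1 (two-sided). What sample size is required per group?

For two equal groups, n per group = 2·((z_{α/2} + z_β)·σ/δ)².
z_{α/2} = 1.645; z_β = 1.282 (power 90%).
n = 2 × (2.927 × 30.1 / 15.4)² = 2 × 32.73 = 65.46
Round up: n = 66 per group.

66 per group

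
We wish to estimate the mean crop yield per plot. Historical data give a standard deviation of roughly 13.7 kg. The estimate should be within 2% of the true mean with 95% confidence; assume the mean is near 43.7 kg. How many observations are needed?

944

For a mean, the margin of error is E = z·σ/√n, so n = (zσ/E)².
At 95% confidence, z = 1.960.
E = 2% of 43.7 = 0.874 kg.
n = (1.960 × 13.7 / 0.874)² = 943.91
Round up: n = 944.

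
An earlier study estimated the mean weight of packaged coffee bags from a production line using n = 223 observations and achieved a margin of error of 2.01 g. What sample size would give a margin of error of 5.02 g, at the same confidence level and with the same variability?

Margin of error scales as 1/√n, so n₂ = n₁·(E₁/E₂)².
n₂ = 223 × (2.01/5.02)² = 223 × 0.1603 = 35.75
Round up: n₂ = 36.

36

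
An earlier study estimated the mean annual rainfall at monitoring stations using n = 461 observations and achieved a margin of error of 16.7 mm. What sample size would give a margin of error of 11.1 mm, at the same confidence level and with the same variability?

1044

Margin of error scales as 1/√n, so n₂ = n₁·(E₁/E₂)².
n₂ = 461 × (16.7/11.1)² = 461 × 2.264 = 1043.70
Round up: n₂ = 1044.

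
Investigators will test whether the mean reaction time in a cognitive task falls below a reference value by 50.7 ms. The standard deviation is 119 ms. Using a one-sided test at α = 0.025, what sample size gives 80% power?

For a one-sample z-test, n = ((z_α + z_β)·σ/δ)².
z_α = 1.960 (one-sided α = 0.025); z_β = 0.842 (power 80% → β = 0.2).
n = (2.802 × 119 / 50.7)² = 43.25
Round up: n = 44.

44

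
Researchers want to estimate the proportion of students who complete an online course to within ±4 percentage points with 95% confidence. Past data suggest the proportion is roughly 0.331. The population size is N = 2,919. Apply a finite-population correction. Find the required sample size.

450

For a proportion with margin E = 0.04 at 95% confidence, z = 1.960.
n = p̂(1−p̂)(z/E)² = 0.331 × 0.669 × (1.960/0.04)² = 531.68 — call this n₀.
Finite-population correction with N = 2,919: n = n₀ / (1 + (n₀−1)/N) = 531.68 / 1.182 = 449.81
Round up: n = 450.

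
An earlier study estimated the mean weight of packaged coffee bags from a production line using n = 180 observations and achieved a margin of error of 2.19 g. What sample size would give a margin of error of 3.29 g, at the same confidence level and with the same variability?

Margin of error scales as 1/√n, so n₂ = n₁·(E₁/E₂)².
n₂ = 180 × (2.19/3.29)² = 180 × 0.4431 = 79.76
Round up: n₂ = 80.

80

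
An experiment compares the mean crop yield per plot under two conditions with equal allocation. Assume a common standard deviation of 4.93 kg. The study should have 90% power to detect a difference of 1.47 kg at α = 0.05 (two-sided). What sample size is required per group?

For two equal groups, n per group = 2·((z_{α/2} + z_β)·σ/δ)².
z_{α/2} = 1.960; z_β = 1.282 (power 90%).
n = 2 × (3.242 × 4.93 / 1.47)² = 2 × 118.22 = 236.44
Round up: n = 237 per group.

237 per group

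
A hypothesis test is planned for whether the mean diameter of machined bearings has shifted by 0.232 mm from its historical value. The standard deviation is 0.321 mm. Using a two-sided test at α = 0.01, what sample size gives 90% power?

For a one-sample z-test, n = ((z_{α/2} + z_β)·σ/δ)².
z_{α/2} = 2.576 (two-sided α = 0.01); z_β = 1.282 (power 90% → β = 0.1).
n = (3.858 × 0.321 / 0.232)² = 28.49
Round up: n = 29.

29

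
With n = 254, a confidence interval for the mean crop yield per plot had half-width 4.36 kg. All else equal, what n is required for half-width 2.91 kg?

n = 571

Margin of error scales as 1/√n, so n₂ = n₁·(E₁/E₂)².
n₂ = 254 × (4.36/2.91)² = 254 × 2.245 = 570.23
Round up: n₂ = 571.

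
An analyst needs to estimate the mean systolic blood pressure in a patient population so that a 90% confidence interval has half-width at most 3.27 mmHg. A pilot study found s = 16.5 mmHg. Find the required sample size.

For a mean, the margin of error is E = z·σ/√n, so n = (zσ/E)².
At 90% confidence, z = 1.645.
n = (1.645 × 16.5 / 3.27)² = 68.90
Round up: n = 69.

n = 69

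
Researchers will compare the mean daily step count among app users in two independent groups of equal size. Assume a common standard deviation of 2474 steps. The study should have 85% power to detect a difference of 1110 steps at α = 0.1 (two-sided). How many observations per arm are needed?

72 per group

For two equal groups, n per group = 2·((z_{α/2} + z_β)·σ/δ)².
z_{α/2} = 1.645; z_β = 1.036 (power 85%).
n = 2 × (2.681 × 2474 / 1110)² = 2 × 35.71 = 71.42
Round up: n = 72 per group.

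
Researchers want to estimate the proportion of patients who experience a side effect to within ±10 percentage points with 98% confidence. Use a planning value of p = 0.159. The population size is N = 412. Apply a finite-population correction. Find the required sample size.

For a proportion with margin E = 0.1 at 98% confidence, z = 2.326.
n = p̂(1−p̂)(z/E)² = 0.159 × 0.841 × (2.326/0.1)² = 72.35 — call this n₀.
Finite-population correction with N = 412: n = n₀ / (1 + (n₀−1)/N) = 72.35 / 1.173 = 61.68
Round up: n = 62.

62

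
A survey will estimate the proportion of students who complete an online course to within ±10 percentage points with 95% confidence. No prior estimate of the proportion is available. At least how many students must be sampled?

n = 97

For a proportion with margin E = 0.1 at 95% confidence, z = 1.960.
With no prior estimate, use p = 0.5, which maximizes p(1−p) at 0.25.
n = 0.25 × (z/E)² = 0.25 × (1.960/0.1)² = 96.04
Round up: n = 97.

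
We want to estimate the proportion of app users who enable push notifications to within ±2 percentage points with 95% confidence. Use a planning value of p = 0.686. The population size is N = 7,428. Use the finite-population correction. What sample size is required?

For a proportion with margin E = 0.02 at 95% confidence, z = 1.960.
n = p̂(1−p̂)(z/E)² = 0.686 × 0.314 × (1.960/0.02)² = 2068.74 — call this n₀.
Finite-population correction with N = 7,428: n = n₀ / (1 + (n₀−1)/N) = 2068.74 / 1.278 = 1618.73
Round up: n = 1619.

n = 1619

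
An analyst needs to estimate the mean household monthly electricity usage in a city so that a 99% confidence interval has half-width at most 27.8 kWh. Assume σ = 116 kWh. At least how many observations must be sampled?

n = 116

For a mean, the margin of error is E = z·σ/√n, so n = (zσ/E)².
At 99% confidence, z = 2.576.
n = (2.576 × 116 / 27.8)² = 115.54
Round up: n = 116.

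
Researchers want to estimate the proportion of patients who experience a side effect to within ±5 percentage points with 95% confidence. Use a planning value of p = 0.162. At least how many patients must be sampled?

209

For a proportion with margin E = 0.05 at 95% confidence, z = 1.960.
n = p̂(1−p̂)(z/E)² = 0.162 × 0.838 × (1.960/0.05)² = 208.61
Round up: n = 209.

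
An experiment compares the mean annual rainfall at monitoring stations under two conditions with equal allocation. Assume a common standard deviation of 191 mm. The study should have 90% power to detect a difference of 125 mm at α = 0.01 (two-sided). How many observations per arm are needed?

70 per group

For two equal groups, n per group = 2·((z_{α/2} + z_β)·σ/δ)².
z_{α/2} = 2.576; z_β = 1.282 (power 90%).
n = 2 × (3.858 × 191 / 125)² = 2 × 34.75 = 69.50
Round up: n = 70 per group.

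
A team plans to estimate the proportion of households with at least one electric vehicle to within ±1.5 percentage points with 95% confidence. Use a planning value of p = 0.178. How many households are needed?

For a proportion with margin E = 0.015 at 95% confidence, z = 1.960.
n = p̂(1−p̂)(z/E)² = 0.178 × 0.822 × (1.960/0.015)² = 2498.17
Round up: n = 2499.

2499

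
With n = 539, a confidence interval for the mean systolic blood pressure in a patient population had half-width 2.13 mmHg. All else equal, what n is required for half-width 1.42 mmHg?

n = 1213

Margin of error scales as 1/√n, so n₂ = n₁·(E₁/E₂)².
n₂ = 539 × (2.13/1.42)² = 539 × 2.25 = 1212.75
Round up: n₂ = 1213.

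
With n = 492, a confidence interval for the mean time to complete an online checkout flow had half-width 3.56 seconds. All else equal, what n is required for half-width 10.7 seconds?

Margin of error scales as 1/√n, so n₂ = n₁·(E₁/E₂)².
n₂ = 492 × (3.56/10.7)² = 492 × 0.1107 = 54.46
Round up: n₂ = 55.

55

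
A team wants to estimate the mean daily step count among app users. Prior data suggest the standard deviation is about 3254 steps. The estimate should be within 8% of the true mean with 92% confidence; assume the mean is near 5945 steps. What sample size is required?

For a mean, the margin of error is E = z·σ/√n, so n = (zσ/E)².
At 92% confidence, z = 1.751.
E = 8% of 5945 = 475.6 steps.
n = (1.751 × 3254 / 475.6)² = 143.52
Round up: n = 144.

144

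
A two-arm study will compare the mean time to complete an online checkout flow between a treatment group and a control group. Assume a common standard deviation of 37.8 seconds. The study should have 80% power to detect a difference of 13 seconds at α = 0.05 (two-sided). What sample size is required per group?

For two equal groups, n per group = 2·((z_{α/2} + z_β)·σ/δ)².
z_{α/2} = 1.960; z_β = 0.842 (power 80%).
n = 2 × (2.802 × 37.8 / 13)² = 2 × 66.38 = 132.76
Round up: n = 133 per group.

133 per group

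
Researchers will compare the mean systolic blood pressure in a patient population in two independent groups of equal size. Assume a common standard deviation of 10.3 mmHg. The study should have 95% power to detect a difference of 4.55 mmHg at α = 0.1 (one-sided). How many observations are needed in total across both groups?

176 total

For two equal groups, n per group = 2·((z_α + z_β)·σ/δ)².
z_α = 1.282; z_β = 1.645 (power 95%).
n = 2 × (2.927 × 10.3 / 4.55)² = 2 × 43.90 = 87.80
Round up: n = 88 per group.
Total across both groups: 2 × 88 = 176.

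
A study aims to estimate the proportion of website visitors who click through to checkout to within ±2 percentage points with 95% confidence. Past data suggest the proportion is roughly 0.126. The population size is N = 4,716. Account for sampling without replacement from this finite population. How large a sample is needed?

For a proportion with margin E = 0.02 at 95% confidence, z = 1.960.
n = p̂(1−p̂)(z/E)² = 0.126 × 0.874 × (1.960/0.02)² = 1057.63 — call this n₀.
Finite-population correction with N = 4,716: n = n₀ / (1 + (n₀−1)/N) = 1057.63 / 1.224 = 864.08
Round up: n = 865.

n = 865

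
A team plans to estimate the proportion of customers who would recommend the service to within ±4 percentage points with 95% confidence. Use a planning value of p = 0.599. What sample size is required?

For a proportion with margin E = 0.04 at 95% confidence, z = 1.960.
n = p̂(1−p̂)(z/E)² = 0.599 × 0.401 × (1.960/0.04)² = 576.72
Round up: n = 577.

n = 577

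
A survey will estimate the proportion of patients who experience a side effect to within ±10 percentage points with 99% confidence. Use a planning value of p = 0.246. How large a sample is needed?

For a proportion with margin E = 0.1 at 99% confidence, z = 2.576.
n = p̂(1−p̂)(z/E)² = 0.246 × 0.754 × (2.576/0.1)² = 123.08
Round up: n = 124.

124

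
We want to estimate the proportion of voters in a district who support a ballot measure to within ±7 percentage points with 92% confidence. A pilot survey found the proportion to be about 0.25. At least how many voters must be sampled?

118

For a proportion with margin E = 0.07 at 92% confidence, z = 1.751.
n = p̂(1−p̂)(z/E)² = 0.25 × 0.75 × (1.751/0.07)² = 117.32
Round up: n = 118.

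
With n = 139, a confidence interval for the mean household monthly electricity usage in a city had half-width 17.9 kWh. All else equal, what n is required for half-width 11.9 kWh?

n = 315

Margin of error scales as 1/√n, so n₂ = n₁·(E₁/E₂)².
n₂ = 139 × (17.9/11.9)² = 139 × 2.263 = 314.56
Round up: n₂ = 315.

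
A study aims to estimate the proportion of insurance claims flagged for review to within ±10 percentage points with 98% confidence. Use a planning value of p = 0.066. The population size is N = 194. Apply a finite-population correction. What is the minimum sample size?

For a proportion with margin E = 0.1 at 98% confidence, z = 2.326.
n = p̂(1−p̂)(z/E)² = 0.066 × 0.934 × (2.326/0.1)² = 33.35 — call this n₀.
Finite-population correction with N = 194: n = n₀ / (1 + (n₀−1)/N) = 33.35 / 1.167 = 28.58
Round up: n = 29.

29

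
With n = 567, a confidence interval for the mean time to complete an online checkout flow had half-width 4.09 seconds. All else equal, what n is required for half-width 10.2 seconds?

92

Margin of error scales as 1/√n, so n₂ = n₁·(E₁/E₂)².
n₂ = 567 × (4.09/10.2)² = 567 × 0.1608 = 91.17
Round up: n₂ = 92.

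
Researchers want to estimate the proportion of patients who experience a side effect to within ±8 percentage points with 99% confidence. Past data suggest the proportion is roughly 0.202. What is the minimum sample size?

For a proportion with margin E = 0.08 at 99% confidence, z = 2.576.
n = p̂(1−p̂)(z/E)² = 0.202 × 0.798 × (2.576/0.08)² = 167.13
Round up: n = 168.

n = 168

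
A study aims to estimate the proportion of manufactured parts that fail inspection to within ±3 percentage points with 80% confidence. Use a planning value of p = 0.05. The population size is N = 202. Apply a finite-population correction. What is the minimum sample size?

n = 61

For a proportion with margin E = 0.03 at 80% confidence, z = 1.282.
n = p̂(1−p̂)(z/E)² = 0.05 × 0.95 × (1.282/0.03)² = 86.74 — call this n₀.
Finite-population correction with N = 202: n = n₀ / (1 + (n₀−1)/N) = 86.74 / 1.424 = 60.91
Round up: n = 61.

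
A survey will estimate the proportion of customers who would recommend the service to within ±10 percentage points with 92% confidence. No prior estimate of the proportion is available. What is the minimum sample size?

77

For a proportion with margin E = 0.1 at 92% confidence, z = 1.751.
With no prior estimate, use p = 0.5, which maximizes p(1−p) at 0.25.
n = 0.25 × (z/E)² = 0.25 × (1.751/0.1)² = 76.65
Round up: n = 77.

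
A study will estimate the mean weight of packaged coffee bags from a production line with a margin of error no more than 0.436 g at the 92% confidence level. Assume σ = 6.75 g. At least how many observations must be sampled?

735

For a mean, the margin of error is E = z·σ/√n, so n = (zσ/E)².
At 92% confidence, z = 1.751.
n = (1.751 × 6.75 / 0.436)² = 734.86
Round up: n = 735.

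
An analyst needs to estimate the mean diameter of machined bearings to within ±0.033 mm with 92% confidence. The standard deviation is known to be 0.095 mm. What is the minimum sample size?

For a mean, the margin of error is E = z·σ/√n, so n = (zσ/E)².
At 92% confidence, z = 1.751.
n = (1.751 × 0.095 / 0.033)² = 25.41
Round up: n = 26.

26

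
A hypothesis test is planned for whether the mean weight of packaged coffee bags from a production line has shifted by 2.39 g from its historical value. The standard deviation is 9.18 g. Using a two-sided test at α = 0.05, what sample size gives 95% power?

192

For a one-sample z-test, n = ((z_{α/2} + z_β)·σ/δ)².
z_{α/2} = 1.960 (two-sided α = 0.05); z_β = 1.645 (power 95% → β = 0.05).
n = (3.605 × 9.18 / 2.39)² = 191.73
Round up: n = 192.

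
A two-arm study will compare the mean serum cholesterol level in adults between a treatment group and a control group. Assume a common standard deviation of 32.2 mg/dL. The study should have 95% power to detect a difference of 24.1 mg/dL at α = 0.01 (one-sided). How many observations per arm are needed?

For two equal groups, n per group = 2·((z_α + z_β)·σ/δ)².
z_α = 2.326; z_β = 1.645 (power 95%).
n = 2 × (3.971 × 32.2 / 24.1)² = 2 × 28.15 = 56.30
Round up: n = 57 per group.

57 per group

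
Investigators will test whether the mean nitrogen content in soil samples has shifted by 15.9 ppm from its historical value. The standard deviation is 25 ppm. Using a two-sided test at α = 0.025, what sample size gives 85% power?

For a one-sample z-test, n = ((z_{α/2} + z_β)·σ/δ)².
z_{α/2} = 2.241 (two-sided α = 0.025); z_β = 1.036 (power 85% → β = 0.15).
n = (3.277 × 25 / 15.9)² = 26.55
Round up: n = 27.

27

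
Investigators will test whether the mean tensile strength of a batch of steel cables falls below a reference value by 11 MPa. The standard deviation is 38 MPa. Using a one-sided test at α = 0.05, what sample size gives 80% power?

74

For a one-sample z-test, n = ((z_α + z_β)·σ/δ)².
z_α = 1.645 (one-sided α = 0.05); z_β = 0.842 (power 80% → β = 0.2).
n = (2.487 × 38 / 11)² = 73.81
Round up: n = 74.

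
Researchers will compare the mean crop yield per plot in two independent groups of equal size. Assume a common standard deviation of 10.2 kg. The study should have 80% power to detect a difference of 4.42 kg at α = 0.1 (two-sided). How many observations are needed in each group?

For two equal groups, n per group = 2·((z_{α/2} + z_β)·σ/δ)².
z_{α/2} = 1.645; z_β = 0.842 (power 80%).
n = 2 × (2.487 × 10.2 / 4.42)² = 2 × 32.94 = 65.88
Round up: n = 66 per group.

66 per group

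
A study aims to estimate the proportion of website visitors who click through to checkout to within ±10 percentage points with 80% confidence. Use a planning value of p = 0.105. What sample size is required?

n = 16

For a proportion with margin E = 0.1 at 80% confidence, z = 1.282.
n = p̂(1−p̂)(z/E)² = 0.105 × 0.895 × (1.282/0.1)² = 15.45
Round up: n = 16.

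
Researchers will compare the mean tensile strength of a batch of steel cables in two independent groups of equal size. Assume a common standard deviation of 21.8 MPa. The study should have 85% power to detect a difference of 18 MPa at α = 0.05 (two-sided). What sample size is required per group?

For two equal groups, n per group = 2·((z_{α/2} + z_β)·σ/δ)².
z_{α/2} = 1.960; z_β = 1.036 (power 85%).
n = 2 × (2.996 × 21.8 / 18)² = 2 × 13.17 = 26.34
Round up: n = 27 per group.

27 per group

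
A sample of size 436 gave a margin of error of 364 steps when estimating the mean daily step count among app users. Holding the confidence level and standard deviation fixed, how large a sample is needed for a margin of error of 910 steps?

Margin of error scales as 1/√n, so n₂ = n₁·(E₁/E₂)².
n₂ = 436 × (364/910)² = 436 × 0.16 = 69.76
Round up: n₂ = 70.

n = 70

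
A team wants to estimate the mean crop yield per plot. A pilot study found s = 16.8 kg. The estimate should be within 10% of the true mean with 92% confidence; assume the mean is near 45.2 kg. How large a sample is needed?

43

For a mean, the margin of error is E = z·σ/√n, so n = (zσ/E)².
At 92% confidence, z = 1.751.
E = 10% of 45.2 = 4.52 kg.
n = (1.751 × 16.8 / 4.52)² = 42.36
Round up: n = 43.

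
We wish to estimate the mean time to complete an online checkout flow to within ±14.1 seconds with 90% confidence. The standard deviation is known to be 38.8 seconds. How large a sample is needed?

For a mean, the margin of error is E = z·σ/√n, so n = (zσ/E)².
At 90% confidence, z = 1.645.
n = (1.645 × 38.8 / 14.1)² = 20.49
Round up: n = 21.

21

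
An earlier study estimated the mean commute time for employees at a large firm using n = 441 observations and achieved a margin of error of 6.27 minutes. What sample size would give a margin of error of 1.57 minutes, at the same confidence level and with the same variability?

n = 7034

Margin of error scales as 1/√n, so n₂ = n₁·(E₁/E₂)².
n₂ = 441 × (6.27/1.57)² = 441 × 15.95 = 7033.95
Round up: n₂ = 7034.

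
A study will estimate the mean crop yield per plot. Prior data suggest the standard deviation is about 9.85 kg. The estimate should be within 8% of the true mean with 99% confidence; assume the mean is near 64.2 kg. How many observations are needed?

25

For a mean, the margin of error is E = z·σ/√n, so n = (zσ/E)².
At 99% confidence, z = 2.576.
E = 8% of 64.2 = 5.136 kg.
n = (2.576 × 9.85 / 5.136)² = 24.41
Round up: n = 25.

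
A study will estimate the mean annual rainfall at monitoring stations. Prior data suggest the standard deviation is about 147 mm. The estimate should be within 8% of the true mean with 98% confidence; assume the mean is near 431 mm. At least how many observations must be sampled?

For a mean, the margin of error is E = z·σ/√n, so n = (zσ/E)².
At 98% confidence, z = 2.326.
E = 8% of 431 = 34.48 mm.
n = (2.326 × 147 / 34.48)² = 98.34
Round up: n = 99.

99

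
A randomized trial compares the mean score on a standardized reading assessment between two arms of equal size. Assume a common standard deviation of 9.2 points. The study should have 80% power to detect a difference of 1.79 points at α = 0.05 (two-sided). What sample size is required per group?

415 per group

For two equal groups, n per group = 2·((z_{α/2} + z_β)·σ/δ)².
z_{α/2} = 1.960; z_β = 0.842 (power 80%).
n = 2 × (2.802 × 9.2 / 1.79)² = 2 × 207.40 = 414.80
Round up: n = 415 per group.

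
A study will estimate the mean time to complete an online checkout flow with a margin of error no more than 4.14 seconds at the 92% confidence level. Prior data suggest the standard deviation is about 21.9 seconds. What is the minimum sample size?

For a mean, the margin of error is E = z·σ/√n, so n = (zσ/E)².
At 92% confidence, z = 1.751.
n = (1.751 × 21.9 / 4.14)² = 85.79
Round up: n = 86.

86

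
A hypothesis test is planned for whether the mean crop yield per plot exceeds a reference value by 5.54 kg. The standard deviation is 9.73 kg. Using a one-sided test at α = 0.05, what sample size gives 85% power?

23

For a one-sample z-test, n = ((z_α + z_β)·σ/δ)².
z_α = 1.645 (one-sided α = 0.05); z_β = 1.036 (power 85% → β = 0.15).
n = (2.681 × 9.73 / 5.54)² = 22.17
Round up: n = 23.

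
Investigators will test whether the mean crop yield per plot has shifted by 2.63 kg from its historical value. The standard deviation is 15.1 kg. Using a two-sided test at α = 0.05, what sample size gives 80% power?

259

For a one-sample z-test, n = ((z_{α/2} + z_β)·σ/δ)².
z_{α/2} = 1.960 (two-sided α = 0.05); z_β = 0.842 (power 80% → β = 0.2).
n = (2.802 × 15.1 / 2.63)² = 258.81
Round up: n = 259.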